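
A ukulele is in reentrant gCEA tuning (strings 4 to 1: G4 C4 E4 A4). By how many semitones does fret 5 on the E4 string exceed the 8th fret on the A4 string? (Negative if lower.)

E4 at fret 5 → A4 (MIDI 69); A4 at fret 8 → F5 (MIDI 77).
69 − 77 = -8, so the two pitches are 8 semitones apart.

-8 semitones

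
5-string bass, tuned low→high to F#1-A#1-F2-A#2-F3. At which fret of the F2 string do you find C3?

C3 is 7 semitones above the open F2 (F–F#–G–G#–A–A#–B–C), so it sits at fret 7.

7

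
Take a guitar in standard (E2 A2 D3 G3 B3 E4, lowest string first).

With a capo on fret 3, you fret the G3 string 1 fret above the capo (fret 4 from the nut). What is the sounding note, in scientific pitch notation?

B3

The capo raises the open G3 by 3 semitones to A#3; fretting 1 more gives G3 + 3 + 1 = G3 + 4 semitones = B3.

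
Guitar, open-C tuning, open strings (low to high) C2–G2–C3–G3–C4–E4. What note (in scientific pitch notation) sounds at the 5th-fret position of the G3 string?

Each fret is one semitone, so G3 + 5 = C4.

C4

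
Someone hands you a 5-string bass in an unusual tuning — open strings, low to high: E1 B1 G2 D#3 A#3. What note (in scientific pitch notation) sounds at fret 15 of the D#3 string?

Each fret is one semitone, so D#3 + 15 = F#4.
(Equivalently spelled Gb4.)

F#4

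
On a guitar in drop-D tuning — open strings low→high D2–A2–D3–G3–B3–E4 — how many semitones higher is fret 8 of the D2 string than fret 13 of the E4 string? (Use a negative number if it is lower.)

-31 semitones

D2 at fret 8 → A#2 (MIDI 46); E4 at fret 13 → F5 (MIDI 77).
46 − 77 = -31, so the two pitches are 31 semitones apart.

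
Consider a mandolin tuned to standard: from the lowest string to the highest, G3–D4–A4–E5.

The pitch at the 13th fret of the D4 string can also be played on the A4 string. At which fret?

6

Fret 13 on D4 is MIDI 62 + 13 = 75 (D#5). On the A4 string (open MIDI 69), that pitch is 75 − 69 = fret 6.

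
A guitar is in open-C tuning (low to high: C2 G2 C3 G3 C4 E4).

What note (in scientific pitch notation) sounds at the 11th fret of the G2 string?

F#3

Each fret is one semitone, so G2 + 11 = F#3.
(Equivalently spelled Gb3.)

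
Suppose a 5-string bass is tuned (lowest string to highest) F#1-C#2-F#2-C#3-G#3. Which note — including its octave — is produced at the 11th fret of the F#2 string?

F3

F#2 is MIDI 42. Adding 11 gives 53, which is F3.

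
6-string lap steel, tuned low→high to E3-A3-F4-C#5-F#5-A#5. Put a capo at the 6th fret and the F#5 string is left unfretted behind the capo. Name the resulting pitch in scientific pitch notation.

The capo raises the open F#5 by 6 semitones to C6; fretting 0 more gives F#5 + 6 + 0 = F#5 + 6 semitones = C6.

C6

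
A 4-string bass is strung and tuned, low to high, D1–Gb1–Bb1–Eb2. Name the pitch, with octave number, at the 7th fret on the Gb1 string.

Db2

Gb1 is MIDI 30. Adding 7 gives 37, which is Db2.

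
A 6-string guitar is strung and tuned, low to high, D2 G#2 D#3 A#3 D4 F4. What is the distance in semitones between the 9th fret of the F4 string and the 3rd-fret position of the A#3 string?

F4 at fret 9 → D5 (MIDI 74); A#3 at fret 3 → C#4 (MIDI 61).
74 − 61 = 13, so the two pitches are 13 semitones apart, with D5 the higher.

13 semitones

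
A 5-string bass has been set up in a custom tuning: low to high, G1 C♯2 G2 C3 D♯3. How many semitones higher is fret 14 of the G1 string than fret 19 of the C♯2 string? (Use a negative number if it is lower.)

-11 semitones

G1 at fret 14 → A2 (MIDI 45); C♯2 at fret 19 → G♯3 (MIDI 56).
45 − 56 = -11, so the two pitches are 11 semitones apart.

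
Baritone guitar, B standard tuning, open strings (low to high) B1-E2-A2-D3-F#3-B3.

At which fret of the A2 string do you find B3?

14

B3 is 14 semitones above the open A2 (A–A#–B–C–…–A–A#–B), so it sits at fret 14.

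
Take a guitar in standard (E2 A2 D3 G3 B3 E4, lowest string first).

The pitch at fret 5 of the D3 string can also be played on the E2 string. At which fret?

D3 at fret 5 is D3 + 5 semitones = G3.
The open E2 string is 10 semitones below the open D3, so the same pitch on the E2 string lies at fret 5 + 10 = 15.

15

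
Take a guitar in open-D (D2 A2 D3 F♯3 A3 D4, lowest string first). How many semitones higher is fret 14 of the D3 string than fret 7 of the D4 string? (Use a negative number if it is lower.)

D3 at fret 14 → E4 (MIDI 64); D4 at fret 7 → A4 (MIDI 69).
64 − 69 = -5, so the two pitches are 5 semitones apart.

-5 semitones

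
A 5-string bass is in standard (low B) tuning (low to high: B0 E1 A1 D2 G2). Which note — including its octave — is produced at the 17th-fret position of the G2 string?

C4

Each fret is one semitone, so G2 + 17 = C4.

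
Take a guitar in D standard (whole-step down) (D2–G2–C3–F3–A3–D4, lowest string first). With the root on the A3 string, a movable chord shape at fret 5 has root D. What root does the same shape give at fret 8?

Moving from fret 5 to fret 8 shifts the root by 3 semitones.
D up 3 semitones is F.

F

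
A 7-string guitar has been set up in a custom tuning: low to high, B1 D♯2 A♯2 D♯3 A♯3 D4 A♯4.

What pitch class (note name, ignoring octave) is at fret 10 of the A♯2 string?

G♯

Each fret is one semitone, so A♯2 + 10 = G♯.
(Equivalently spelled A♭.)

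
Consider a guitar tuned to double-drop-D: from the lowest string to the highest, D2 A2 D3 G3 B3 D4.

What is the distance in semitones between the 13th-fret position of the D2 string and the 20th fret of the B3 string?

28 semitones

D2 at fret 13 → D#3 (MIDI 51); B3 at fret 20 → G5 (MIDI 79).
51 − 79 = -28, so the two pitches are 28 semitones apart, with G5 the higher.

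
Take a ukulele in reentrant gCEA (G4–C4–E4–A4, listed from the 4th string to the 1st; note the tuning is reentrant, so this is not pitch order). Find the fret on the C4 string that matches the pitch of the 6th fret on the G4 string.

G4 at fret 6 is G4 + 6 semitones = C#5.
The open C4 string is 7 semitones below the open G4, so the same pitch on the C4 string lies at fret 6 + 7 = 13.

13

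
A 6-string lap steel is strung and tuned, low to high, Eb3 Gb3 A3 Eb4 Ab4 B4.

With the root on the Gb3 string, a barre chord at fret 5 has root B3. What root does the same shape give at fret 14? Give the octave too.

Ab4

Moving from fret 5 to fret 14 shifts the root by 9 semitones.
B3 up 9 semitones is Ab4.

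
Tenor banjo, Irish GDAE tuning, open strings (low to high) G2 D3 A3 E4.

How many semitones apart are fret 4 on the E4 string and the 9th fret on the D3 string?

E4 at fret 4 → G♯4 (MIDI 68); D3 at fret 9 → B3 (MIDI 59).
68 − 59 = 9, so the two pitches are 9 semitones apart, with G♯4 the higher.

9 semitones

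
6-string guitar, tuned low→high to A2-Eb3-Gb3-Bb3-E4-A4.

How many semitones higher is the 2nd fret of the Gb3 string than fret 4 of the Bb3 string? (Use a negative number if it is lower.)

-6 semitones

Gb3 at fret 2 → Ab3 (MIDI 56); Bb3 at fret 4 → D4 (MIDI 62).
56 − 62 = -6, so the two pitches are 6 semitones apart.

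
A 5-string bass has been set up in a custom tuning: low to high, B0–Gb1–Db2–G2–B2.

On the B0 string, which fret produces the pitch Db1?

2

Db1 is 2 semitones above the open B0 (B–C–Db), so it sits at fret 2.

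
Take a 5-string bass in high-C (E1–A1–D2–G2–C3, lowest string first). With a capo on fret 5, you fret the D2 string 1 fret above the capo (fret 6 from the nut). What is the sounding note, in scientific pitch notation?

G#2

The capo raises the open D2 by 5 semitones to G2; fretting 1 more gives D2 + 5 + 1 = D2 + 6 semitones = G#2.
(Also written Ab.)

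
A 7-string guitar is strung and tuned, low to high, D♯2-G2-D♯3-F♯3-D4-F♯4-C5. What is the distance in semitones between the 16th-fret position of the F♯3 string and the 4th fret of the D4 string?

F♯3 at fret 16 → A♯4 (MIDI 70); D4 at fret 4 → F♯4 (MIDI 66).
70 − 66 = 4, so the two pitches are 4 semitones apart, with A♯4 the higher.

4 semitones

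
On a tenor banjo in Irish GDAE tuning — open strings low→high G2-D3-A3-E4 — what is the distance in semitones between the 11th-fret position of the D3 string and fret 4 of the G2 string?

D3 at fret 11 → C♯4 (MIDI 61); G2 at fret 4 → B2 (MIDI 47).
61 − 47 = 14, so the two pitches are 14 semitones apart, with C♯4 the higher.

14 semitones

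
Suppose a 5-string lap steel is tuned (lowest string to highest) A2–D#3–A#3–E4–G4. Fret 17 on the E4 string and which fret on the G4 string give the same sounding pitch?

14

E4 at fret 17 is E4 + 17 semitones = A5.
The open G4 string is 3 semitones above the open E4, so the same pitch on the G4 string lies at fret 17 − 3 = 14.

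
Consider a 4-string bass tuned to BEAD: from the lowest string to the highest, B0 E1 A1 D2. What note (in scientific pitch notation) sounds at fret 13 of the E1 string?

E1 is MIDI 28. Adding 13 gives 41, which is F2.

F2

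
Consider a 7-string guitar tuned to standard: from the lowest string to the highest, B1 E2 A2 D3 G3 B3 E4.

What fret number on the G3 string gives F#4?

11

F#4 is 11 semitones above the open G3 (G–G#–A–A#–…–E–F–F#), so it sits at fret 11.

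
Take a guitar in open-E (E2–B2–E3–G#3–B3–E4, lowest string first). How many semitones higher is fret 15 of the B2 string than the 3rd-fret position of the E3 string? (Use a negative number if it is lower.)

B2 at fret 15 → D4 (MIDI 62); E3 at fret 3 → G3 (MIDI 55).
62 − 55 = 7, so the two pitches are 7 semitones apart.

7 semitones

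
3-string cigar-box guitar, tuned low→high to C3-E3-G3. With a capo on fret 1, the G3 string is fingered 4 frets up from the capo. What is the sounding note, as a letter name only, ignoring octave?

The capo raises the open G3 by 1 semitone to G#3; fretting 4 more gives G3 + 1 + 4 = G3 + 5 semitones, landing on C.

C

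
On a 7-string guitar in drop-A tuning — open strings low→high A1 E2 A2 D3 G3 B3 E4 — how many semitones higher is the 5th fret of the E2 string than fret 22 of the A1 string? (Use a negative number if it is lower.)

E2 at fret 5 → A2 (MIDI 45); A1 at fret 22 → G3 (MIDI 55).
45 − 55 = -10, so the two pitches are 10 semitones apart.

-10 semitones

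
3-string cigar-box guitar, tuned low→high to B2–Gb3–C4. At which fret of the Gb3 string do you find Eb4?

9

Eb4 is 9 semitones above the open Gb3 (Gb–G–Ab–A–Bb–B–C–Db–D–Eb), so it sits at fret 9.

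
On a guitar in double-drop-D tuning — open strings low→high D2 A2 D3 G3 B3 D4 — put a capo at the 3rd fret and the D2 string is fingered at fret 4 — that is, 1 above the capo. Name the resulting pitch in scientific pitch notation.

The capo raises the open D2 by 3 semitones to F2; fretting 1 more gives D2 + 3 + 1 = D2 + 4 semitones = F#2.
(Also written Gb.)

F#2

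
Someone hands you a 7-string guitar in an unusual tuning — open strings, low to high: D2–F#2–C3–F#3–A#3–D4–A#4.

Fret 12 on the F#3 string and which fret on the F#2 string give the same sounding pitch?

24

Fret 12 on F#3 is MIDI 54 + 12 = 66 (F#4). On the F#2 string (open MIDI 42), that pitch is 66 − 42 = fret 24.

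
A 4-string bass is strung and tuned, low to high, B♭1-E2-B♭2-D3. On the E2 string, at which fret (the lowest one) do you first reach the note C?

From E2, count semitones up the chromatic scale until reaching C: E–F–Gb–G–Ab–A–Bb–B–C — 8 steps.

8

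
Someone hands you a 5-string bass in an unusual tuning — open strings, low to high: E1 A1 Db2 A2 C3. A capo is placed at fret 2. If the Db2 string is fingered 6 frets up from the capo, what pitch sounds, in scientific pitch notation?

A2

The capo raises the open Db2 by 2 semitones to Eb2; fretting 6 more gives Db2 + 2 + 6 = Db2 + 8 semitones = A2.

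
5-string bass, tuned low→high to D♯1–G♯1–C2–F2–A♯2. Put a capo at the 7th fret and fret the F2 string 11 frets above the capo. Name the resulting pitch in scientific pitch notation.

The capo raises the open F2 by 7 semitones to C3; fretting 11 more gives F2 + 7 + 11 = F2 + 18 semitones = B3.

B3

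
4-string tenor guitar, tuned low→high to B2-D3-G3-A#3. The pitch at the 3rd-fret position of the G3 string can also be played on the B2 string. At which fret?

G3 at fret 3 is G3 + 3 semitones = A#3.
The open B2 string is 8 semitones below the open G3, so the same pitch on the B2 string lies at fret 3 + 8 = 11.

11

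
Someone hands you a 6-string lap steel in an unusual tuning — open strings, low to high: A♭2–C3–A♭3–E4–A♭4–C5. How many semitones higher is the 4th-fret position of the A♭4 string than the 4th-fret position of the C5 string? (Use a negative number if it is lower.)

-4 semitones

A♭4 at fret 4 → C5 (MIDI 72); C5 at fret 4 → E5 (MIDI 76).
72 − 76 = -4, so the two pitches are 4 semitones apart.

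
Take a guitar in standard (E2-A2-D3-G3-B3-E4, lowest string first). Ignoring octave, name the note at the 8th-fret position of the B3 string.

G

B3 is MIDI 59. Adding 8 gives 67; 67 mod 12 = 7, i.e. G.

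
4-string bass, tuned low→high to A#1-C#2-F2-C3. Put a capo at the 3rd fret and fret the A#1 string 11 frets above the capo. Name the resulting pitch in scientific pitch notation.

C3

The capo raises the open A#1 by 3 semitones to C#2; fretting 11 more gives A#1 + 3 + 11 = A#1 + 14 semitones = C3.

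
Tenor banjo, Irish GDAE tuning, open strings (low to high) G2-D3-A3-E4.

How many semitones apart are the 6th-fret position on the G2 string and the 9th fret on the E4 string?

24 semitones

G2 at fret 6 → C#3 (MIDI 49); E4 at fret 9 → C#5 (MIDI 73).
49 − 73 = -24, so the two pitches are 24 semitones apart, with C#5 the higher.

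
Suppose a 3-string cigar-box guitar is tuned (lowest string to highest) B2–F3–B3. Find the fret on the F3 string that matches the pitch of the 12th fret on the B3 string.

18

B3 at fret 12 is B3 + 12 semitones = B4.
The open F3 string is 6 semitones below the open B3, so the same pitch on the F3 string lies at fret 12 + 6 = 18.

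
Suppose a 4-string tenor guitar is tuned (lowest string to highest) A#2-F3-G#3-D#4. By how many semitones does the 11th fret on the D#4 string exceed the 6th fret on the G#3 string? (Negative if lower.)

12 semitones

D#4 at fret 11 → D5 (MIDI 74); G#3 at fret 6 → D4 (MIDI 62).
74 − 62 = 12, so the two pitches are 12 semitones apart.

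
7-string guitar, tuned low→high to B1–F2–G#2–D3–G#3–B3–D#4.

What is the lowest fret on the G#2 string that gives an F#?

10

From G#2, count semitones up the chromatic scale until reaching F#: G#–A–A#–B–…–E–F–F# — 10 steps.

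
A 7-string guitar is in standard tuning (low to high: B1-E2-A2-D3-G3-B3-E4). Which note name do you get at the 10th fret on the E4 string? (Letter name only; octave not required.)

D

The open E4 string plus 10 semitones: E–F–F#–G–…–C–C#–D.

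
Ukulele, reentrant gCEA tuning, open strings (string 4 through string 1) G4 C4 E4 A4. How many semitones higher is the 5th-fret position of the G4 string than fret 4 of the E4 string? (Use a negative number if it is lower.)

4 semitones

G4 at fret 5 → C5 (MIDI 72); E4 at fret 4 → G♯4 (MIDI 68).
72 − 68 = 4, so the two pitches are 4 semitones apart.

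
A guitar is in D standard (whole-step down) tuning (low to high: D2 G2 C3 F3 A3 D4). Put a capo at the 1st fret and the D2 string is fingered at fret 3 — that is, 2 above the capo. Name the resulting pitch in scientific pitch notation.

F2

The capo raises the open D2 by 1 semitone to D#2; fretting 2 more gives D2 + 1 + 2 = D2 + 3 semitones = F2.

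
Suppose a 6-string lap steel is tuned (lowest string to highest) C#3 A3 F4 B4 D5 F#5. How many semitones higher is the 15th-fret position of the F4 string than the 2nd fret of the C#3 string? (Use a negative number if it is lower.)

F4 at fret 15 → G#5 (MIDI 80); C#3 at fret 2 → D#3 (MIDI 51).
80 − 51 = 29, so the two pitches are 29 semitones apart.

29 semitones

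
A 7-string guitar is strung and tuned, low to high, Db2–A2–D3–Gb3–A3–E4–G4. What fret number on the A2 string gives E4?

E4 is 19 semitones above the open A2 (A–Bb–B–C–…–D–Eb–E), so it sits at fret 19.

19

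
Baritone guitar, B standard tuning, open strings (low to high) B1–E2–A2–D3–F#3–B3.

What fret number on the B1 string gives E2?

5

E2 is 5 semitones above the open B1 (B–C–C#–D–D#–E), so it sits at fret 5.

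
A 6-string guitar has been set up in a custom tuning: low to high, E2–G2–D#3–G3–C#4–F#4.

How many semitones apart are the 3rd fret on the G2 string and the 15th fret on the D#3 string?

20 semitones

G2 at fret 3 → A#2 (MIDI 46); D#3 at fret 15 → F#4 (MIDI 66).
46 − 66 = -20, so the two pitches are 20 semitones apart, with F#4 the higher.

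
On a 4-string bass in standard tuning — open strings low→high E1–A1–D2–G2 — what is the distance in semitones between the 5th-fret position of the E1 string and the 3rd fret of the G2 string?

E1 at fret 5 → A1 (MIDI 33); G2 at fret 3 → A♯2 (MIDI 46).
33 − 46 = -13, so the two pitches are 13 semitones apart, with A♯2 the higher.

13 semitones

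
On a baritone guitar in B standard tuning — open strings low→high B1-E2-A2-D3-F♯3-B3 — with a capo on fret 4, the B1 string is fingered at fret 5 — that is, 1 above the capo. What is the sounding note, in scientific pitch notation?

E2

The capo raises the open B1 by 4 semitones to D♯2; fretting 1 more gives B1 + 4 + 1 = B1 + 5 semitones = E2.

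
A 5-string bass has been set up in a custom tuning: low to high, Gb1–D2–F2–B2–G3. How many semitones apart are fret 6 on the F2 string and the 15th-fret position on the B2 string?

15 semitones

F2 at fret 6 → B2 (MIDI 47); B2 at fret 15 → D4 (MIDI 62).
47 − 62 = -15, so the two pitches are 15 semitones apart, with D4 the higher.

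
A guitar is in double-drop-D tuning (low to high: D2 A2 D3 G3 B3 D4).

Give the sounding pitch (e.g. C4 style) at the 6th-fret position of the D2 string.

D2 is MIDI 38. Adding 6 gives 44, which is G♯2.
(Equivalently spelled A♭2.)

G♯2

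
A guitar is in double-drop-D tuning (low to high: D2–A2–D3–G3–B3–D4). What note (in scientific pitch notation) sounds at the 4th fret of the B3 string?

Each fret is one semitone, so B3 + 4 = D#4.
(Equivalently spelled Eb4.)

D#4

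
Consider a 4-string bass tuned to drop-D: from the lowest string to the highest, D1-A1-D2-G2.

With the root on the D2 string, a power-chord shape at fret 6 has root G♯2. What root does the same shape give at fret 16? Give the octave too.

F♯3

Moving from fret 6 to fret 16 shifts the root by 10 semitones.
G♯2 up 10 semitones is F♯3.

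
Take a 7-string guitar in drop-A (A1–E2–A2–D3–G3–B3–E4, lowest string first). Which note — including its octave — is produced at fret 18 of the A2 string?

The open A2 string plus 18 semitones: A–A#–B–C–…–C#–D–D#.
The walk passes from B into C 2 times, so the octave number goes from 2 to 4.

D♯4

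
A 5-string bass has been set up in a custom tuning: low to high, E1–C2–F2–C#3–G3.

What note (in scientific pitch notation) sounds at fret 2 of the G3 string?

G3 is MIDI 55. Adding 2 gives 57, which is A3.

A3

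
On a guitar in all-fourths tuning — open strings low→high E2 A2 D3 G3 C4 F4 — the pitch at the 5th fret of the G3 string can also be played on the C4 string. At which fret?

0

Fret 5 on G3 is MIDI 55 + 5 = 60 (C4). On the C4 string (open MIDI 60), that pitch is 60 − 60 = fret 0.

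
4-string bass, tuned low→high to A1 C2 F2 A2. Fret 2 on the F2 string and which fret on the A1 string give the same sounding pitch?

F2 at fret 2 is F2 + 2 semitones = G2.
The open A1 string is 8 semitones below the open F2, so the same pitch on the A1 string lies at fret 2 + 8 = 10.

10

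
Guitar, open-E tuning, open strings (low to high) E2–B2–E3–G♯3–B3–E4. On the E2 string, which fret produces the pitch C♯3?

C♯3 is 9 semitones above the open E2 (E–F–F#–G–G#–A–A#–B–C–C#), so it sits at fret 9.

9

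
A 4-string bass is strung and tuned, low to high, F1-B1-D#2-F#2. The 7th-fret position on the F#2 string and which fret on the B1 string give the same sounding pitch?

14

Fret 7 on F#2 is MIDI 42 + 7 = 49 (C#3). On the B1 string (open MIDI 35), that pitch is 49 − 35 = fret 14.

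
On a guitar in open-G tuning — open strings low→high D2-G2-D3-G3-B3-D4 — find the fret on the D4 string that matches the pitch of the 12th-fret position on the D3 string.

0

D3 at fret 12 is D3 + 12 semitones = D4.
The open D4 string is 12 semitones above the open D3, so the same pitch on the D4 string lies at fret 12 − 12 = 0.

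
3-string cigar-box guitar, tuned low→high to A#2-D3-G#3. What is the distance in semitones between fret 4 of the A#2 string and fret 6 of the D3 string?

A#2 at fret 4 → D3 (MIDI 50); D3 at fret 6 → G#3 (MIDI 56).
50 − 56 = -6, so the two pitches are 6 semitones apart, with G#3 the higher.

6 semitones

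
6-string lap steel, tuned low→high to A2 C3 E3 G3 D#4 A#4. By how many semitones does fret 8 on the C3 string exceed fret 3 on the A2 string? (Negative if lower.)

C3 at fret 8 → G#3 (MIDI 56); A2 at fret 3 → C3 (MIDI 48).
56 − 48 = 8, so the two pitches are 8 semitones apart.

8 semitones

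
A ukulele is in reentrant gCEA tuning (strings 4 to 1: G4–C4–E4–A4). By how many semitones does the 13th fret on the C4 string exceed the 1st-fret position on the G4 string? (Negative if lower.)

C4 at fret 13 → C#5 (MIDI 73); G4 at fret 1 → G#4 (MIDI 68).
73 − 68 = 5, so the two pitches are 5 semitones apart.

5 semitones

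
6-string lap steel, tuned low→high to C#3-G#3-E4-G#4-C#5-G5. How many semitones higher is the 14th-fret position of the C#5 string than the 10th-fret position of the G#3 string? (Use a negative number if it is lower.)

21 semitones

C#5 at fret 14 → D#6 (MIDI 87); G#3 at fret 10 → F#4 (MIDI 66).
87 − 66 = 21, so the two pitches are 21 semitones apart.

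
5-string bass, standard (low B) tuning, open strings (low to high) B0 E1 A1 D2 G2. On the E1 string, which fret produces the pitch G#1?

G#1 is 4 semitones above the open E1 (E–F–F#–G–G#), so it sits at fret 4.

4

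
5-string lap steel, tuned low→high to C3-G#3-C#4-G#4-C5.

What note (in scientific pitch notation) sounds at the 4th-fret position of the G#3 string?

The open G#3 string plus 4 semitones: G#–A–A#–B–C.
The walk passes from B into C once, so the octave number goes from 3 to 4.

C4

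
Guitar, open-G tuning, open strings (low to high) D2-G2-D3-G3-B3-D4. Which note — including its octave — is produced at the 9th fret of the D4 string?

B4

D4 is MIDI 62. Adding 9 gives 71, which is B4.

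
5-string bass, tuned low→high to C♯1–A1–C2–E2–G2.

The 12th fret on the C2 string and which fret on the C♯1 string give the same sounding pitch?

Fret 12 on C2 is MIDI 36 + 12 = 48 (C3). On the C♯1 string (open MIDI 25), that pitch is 48 − 25 = fret 23.

23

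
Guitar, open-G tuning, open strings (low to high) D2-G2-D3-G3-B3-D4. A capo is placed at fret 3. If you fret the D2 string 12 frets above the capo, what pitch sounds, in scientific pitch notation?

F3

The capo raises the open D2 by 3 semitones to F2; fretting 12 more gives D2 + 3 + 12 = D2 + 15 semitones = F3.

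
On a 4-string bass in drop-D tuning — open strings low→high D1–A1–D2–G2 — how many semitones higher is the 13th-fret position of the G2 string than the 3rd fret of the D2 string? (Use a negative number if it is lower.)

15 semitones

G2 at fret 13 → G#3 (MIDI 56); D2 at fret 3 → F2 (MIDI 41).
56 − 41 = 15, so the two pitches are 15 semitones apart.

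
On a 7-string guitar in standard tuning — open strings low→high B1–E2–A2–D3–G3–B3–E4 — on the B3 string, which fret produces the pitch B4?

12

B4 is 12 semitones above the open B3 (B–C–C#–D–…–A–A#–B), so it sits at fret 12.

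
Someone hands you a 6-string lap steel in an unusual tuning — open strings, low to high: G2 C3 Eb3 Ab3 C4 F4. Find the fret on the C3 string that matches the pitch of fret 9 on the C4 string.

Fret 9 on C4 is MIDI 60 + 9 = 69 (A4). On the C3 string (open MIDI 48), that pitch is 69 − 48 = fret 21.

21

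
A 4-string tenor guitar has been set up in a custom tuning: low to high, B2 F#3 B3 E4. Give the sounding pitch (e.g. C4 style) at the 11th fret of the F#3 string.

F4

F#3 is MIDI 54. Adding 11 gives 65, which is F4.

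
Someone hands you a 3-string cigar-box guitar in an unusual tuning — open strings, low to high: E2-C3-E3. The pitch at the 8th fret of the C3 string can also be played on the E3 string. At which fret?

C3 at fret 8 is C3 + 8 semitones = G#3.
The open E3 string is 4 semitones above the open C3, so the same pitch on the E3 string lies at fret 8 − 4 = 4.

4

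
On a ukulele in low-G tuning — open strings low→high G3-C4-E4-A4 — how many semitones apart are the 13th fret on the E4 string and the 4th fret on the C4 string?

13 semitones

E4 at fret 13 → F5 (MIDI 77); C4 at fret 4 → E4 (MIDI 64).
77 − 64 = 13, so the two pitches are 13 semitones apart, with F5 the higher.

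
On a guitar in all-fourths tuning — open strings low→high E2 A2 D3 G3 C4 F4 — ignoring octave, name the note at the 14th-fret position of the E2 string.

The open E2 string plus 14 semitones: E–F–F#–G–…–E–F–F#.
(Equivalently spelled G♭.)

F♯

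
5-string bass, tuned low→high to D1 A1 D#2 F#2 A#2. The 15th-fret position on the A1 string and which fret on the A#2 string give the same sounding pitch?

A1 at fret 15 is A1 + 15 semitones = C3.
The open A#2 string is 13 semitones above the open A1, so the same pitch on the A#2 string lies at fret 15 − 13 = 2.

2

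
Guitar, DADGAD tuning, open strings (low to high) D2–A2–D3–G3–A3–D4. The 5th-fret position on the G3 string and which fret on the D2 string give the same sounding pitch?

22

G3 at fret 5 is G3 + 5 semitones = C4.
The open D2 string is 17 semitones below the open G3, so the same pitch on the D2 string lies at fret 5 + 17 = 22.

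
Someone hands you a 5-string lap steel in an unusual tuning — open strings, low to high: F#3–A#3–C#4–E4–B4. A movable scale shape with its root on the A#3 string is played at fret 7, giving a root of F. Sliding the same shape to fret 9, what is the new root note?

Moving from fret 7 to fret 9 shifts the root by 2 semitones.
F up 2 semitones is G.

G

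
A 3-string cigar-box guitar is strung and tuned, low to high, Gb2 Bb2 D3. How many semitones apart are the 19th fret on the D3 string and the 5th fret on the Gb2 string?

D3 at fret 19 → A4 (MIDI 69); Gb2 at fret 5 → B2 (MIDI 47).
69 − 47 = 22, so the two pitches are 22 semitones apart, with A4 the higher.

22 semitones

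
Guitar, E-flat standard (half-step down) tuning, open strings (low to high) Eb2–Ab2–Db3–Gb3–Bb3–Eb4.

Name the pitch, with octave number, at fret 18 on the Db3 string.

G4

The open Db3 string plus 18 semitones: Db–D–Eb–E–…–F–Gb–G.
The walk passes from B into C once, so the octave number goes from 3 to 4.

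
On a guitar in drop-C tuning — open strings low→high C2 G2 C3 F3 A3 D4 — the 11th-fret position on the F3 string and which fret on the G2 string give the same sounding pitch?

21

Fret 11 on F3 is MIDI 53 + 11 = 64 (E4). On the G2 string (open MIDI 43), that pitch is 64 − 43 = fret 21.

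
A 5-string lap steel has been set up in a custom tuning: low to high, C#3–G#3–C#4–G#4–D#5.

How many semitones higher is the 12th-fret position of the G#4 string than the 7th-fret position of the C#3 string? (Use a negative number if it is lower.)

G#4 at fret 12 → G#5 (MIDI 80); C#3 at fret 7 → G#3 (MIDI 56).
80 − 56 = 24, so the two pitches are 24 semitones apart.

24 semitones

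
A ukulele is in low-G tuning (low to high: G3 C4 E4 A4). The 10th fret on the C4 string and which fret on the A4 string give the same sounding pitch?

C4 at fret 10 is C4 + 10 semitones = A♯4.
The open A4 string is 9 semitones above the open C4, so the same pitch on the A4 string lies at fret 10 − 9 = 1.

1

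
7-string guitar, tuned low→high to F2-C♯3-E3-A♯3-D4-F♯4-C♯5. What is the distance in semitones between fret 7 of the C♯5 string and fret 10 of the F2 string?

29 semitones

C♯5 at fret 7 → G♯5 (MIDI 80); F2 at fret 10 → D♯3 (MIDI 51).
80 − 51 = 29, so the two pitches are 29 semitones apart, with G♯5 the higher.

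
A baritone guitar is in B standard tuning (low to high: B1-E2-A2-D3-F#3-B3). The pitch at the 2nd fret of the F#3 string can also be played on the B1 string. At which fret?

21

F#3 at fret 2 is F#3 + 2 semitones = G#3.
The open B1 string is 19 semitones below the open F#3, so the same pitch on the B1 string lies at fret 2 + 19 = 21.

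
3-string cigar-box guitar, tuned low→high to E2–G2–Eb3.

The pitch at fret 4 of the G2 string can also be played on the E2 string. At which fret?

Fret 4 on G2 is MIDI 43 + 4 = 47 (B2). On the E2 string (open MIDI 40), that pitch is 47 − 40 = fret 7.

7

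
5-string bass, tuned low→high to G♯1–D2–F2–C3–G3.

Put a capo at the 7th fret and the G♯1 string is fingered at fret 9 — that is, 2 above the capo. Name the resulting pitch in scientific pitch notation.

F2

The capo raises the open G♯1 by 7 semitones to D♯2; fretting 2 more gives G♯1 + 7 + 2 = G♯1 + 9 semitones = F2.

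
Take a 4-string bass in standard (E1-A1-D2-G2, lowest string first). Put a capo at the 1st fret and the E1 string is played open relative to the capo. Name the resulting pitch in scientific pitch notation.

F1

The capo raises the open E1 by 1 semitone to F1; fretting 0 more gives E1 + 1 + 0 = E1 + 1 semitone = F1.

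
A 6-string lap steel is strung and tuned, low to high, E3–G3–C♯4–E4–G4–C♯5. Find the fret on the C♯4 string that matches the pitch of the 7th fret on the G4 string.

13

G4 at fret 7 is G4 + 7 semitones = D5.
The open C♯4 string is 6 semitones below the open G4, so the same pitch on the C♯4 string lies at fret 7 + 6 = 13.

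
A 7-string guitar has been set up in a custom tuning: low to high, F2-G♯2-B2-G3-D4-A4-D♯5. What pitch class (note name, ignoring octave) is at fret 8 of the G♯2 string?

E

G♯2 is MIDI 44. Adding 8 gives 52; 52 mod 12 = 4, i.e. E.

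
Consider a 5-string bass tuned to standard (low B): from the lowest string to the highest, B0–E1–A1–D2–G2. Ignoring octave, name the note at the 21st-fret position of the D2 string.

D2 is MIDI 38. Adding 21 gives 59; 59 mod 12 = 11, i.e. B.

B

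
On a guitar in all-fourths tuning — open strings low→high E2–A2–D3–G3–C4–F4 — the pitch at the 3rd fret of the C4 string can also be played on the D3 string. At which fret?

Fret 3 on C4 is MIDI 60 + 3 = 63 (D♯4). On the D3 string (open MIDI 50), that pitch is 63 − 50 = fret 13.

13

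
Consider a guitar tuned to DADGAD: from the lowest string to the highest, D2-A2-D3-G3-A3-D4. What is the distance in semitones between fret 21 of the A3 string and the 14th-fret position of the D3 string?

A3 at fret 21 → F#5 (MIDI 78); D3 at fret 14 → E4 (MIDI 64).
78 − 64 = 14, so the two pitches are 14 semitones apart, with F#5 the higher.

14 semitones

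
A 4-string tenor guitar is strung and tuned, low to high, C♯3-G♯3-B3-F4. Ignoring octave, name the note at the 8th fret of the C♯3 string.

C♯3 is MIDI 49. Adding 8 gives 57; 57 mod 12 = 9, i.e. A.

A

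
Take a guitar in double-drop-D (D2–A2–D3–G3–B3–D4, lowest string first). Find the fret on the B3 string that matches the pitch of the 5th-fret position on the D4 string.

8

D4 at fret 5 is D4 + 5 semitones = G4.
The open B3 string is 3 semitones below the open D4, so the same pitch on the B3 string lies at fret 5 + 3 = 8.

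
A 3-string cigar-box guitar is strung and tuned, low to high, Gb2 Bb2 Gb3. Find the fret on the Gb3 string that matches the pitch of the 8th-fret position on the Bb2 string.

0

Bb2 at fret 8 is Bb2 + 8 semitones = Gb3.
The open Gb3 string is 8 semitones above the open Bb2, so the same pitch on the Gb3 string lies at fret 8 − 8 = 0.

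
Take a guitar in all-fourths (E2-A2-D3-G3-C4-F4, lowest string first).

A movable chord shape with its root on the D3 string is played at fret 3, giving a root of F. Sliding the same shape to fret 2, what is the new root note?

Moving from fret 3 to fret 2 shifts the root by -1 semitone.
F down 1 semitone is E.

E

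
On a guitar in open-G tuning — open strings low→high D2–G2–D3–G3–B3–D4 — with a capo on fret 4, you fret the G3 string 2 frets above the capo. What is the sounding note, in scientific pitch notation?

C#4

The capo raises the open G3 by 4 semitones to B3; fretting 2 more gives G3 + 4 + 2 = G3 + 6 semitones = C#4.
(Also written Db.)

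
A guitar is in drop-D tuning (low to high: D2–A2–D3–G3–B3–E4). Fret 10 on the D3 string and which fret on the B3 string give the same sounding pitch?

1

D3 at fret 10 is D3 + 10 semitones = C4.
The open B3 string is 9 semitones above the open D3, so the same pitch on the B3 string lies at fret 10 − 9 = 1.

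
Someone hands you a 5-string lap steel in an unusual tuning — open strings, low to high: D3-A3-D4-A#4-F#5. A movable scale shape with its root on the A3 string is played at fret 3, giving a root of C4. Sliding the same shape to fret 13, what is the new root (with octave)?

A#4

Moving from fret 3 to fret 13 shifts the root by 10 semitones.
C4 up 10 semitones is A#4.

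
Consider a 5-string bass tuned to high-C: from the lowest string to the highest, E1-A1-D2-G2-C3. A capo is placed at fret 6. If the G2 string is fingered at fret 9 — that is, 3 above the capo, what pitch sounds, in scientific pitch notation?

E3

The capo raises the open G2 by 6 semitones to C#3; fretting 3 more gives G2 + 6 + 3 = G2 + 9 semitones = E3.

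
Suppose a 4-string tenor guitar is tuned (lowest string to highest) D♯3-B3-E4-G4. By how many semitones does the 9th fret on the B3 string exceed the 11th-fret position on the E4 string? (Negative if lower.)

-7 semitones

B3 at fret 9 → G♯4 (MIDI 68); E4 at fret 11 → D♯5 (MIDI 75).
68 − 75 = -7, so the two pitches are 7 semitones apart.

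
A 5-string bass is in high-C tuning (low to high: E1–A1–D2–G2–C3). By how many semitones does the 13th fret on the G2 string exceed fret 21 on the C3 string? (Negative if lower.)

-13 semitones

G2 at fret 13 → G#3 (MIDI 56); C3 at fret 21 → A4 (MIDI 69).
56 − 69 = -13, so the two pitches are 13 semitones apart.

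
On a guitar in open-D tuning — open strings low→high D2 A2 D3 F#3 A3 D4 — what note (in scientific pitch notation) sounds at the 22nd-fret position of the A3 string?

A3 is MIDI 57. Adding 22 gives 79, which is G5.

G5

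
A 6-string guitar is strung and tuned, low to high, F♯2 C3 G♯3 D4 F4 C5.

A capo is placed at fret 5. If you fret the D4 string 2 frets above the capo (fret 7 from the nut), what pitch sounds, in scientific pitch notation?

The capo raises the open D4 by 5 semitones to G4; fretting 2 more gives D4 + 5 + 2 = D4 + 7 semitones = A4.

A4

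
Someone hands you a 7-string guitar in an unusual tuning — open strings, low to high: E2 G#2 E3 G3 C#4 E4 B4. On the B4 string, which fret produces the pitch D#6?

D#6 is 16 semitones above the open B4 (B–C–C#–D–…–C#–D–D#), so it sits at fret 16.

16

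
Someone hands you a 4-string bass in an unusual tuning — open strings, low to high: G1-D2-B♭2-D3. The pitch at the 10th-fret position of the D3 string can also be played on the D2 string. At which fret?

D3 at fret 10 is D3 + 10 semitones = C4.
The open D2 string is 12 semitones below the open D3, so the same pitch on the D2 string lies at fret 10 + 12 = 22.

22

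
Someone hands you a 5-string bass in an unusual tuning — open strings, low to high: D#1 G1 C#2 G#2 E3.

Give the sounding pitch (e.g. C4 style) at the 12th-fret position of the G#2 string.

G#3

G#2 is MIDI 44. Adding 12 gives 56, which is G#3.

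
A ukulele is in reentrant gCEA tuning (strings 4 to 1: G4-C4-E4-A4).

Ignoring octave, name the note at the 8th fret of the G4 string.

D♯

Each fret is one semitone, so G4 + 8 = D♯.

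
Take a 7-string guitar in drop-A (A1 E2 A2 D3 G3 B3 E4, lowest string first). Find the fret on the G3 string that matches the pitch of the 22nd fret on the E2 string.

E2 at fret 22 is E2 + 22 semitones = D4.
The open G3 string is 15 semitones above the open E2, so the same pitch on the G3 string lies at fret 22 − 15 = 7.

7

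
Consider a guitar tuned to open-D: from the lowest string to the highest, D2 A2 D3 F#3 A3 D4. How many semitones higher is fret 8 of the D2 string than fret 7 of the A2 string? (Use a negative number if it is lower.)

-6 semitones

D2 at fret 8 → A#2 (MIDI 46); A2 at fret 7 → E3 (MIDI 52).
46 − 52 = -6, so the two pitches are 6 semitones apart.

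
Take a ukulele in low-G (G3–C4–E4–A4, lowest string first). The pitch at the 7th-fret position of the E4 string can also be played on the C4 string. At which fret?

E4 at fret 7 is E4 + 7 semitones = B4.
The open C4 string is 4 semitones below the open E4, so the same pitch on the C4 string lies at fret 7 + 4 = 11.

11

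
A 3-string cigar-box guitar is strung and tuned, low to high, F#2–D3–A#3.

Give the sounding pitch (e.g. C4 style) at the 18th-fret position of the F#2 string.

F#2 is MIDI 42. Adding 18 gives 60, which is C4.

C4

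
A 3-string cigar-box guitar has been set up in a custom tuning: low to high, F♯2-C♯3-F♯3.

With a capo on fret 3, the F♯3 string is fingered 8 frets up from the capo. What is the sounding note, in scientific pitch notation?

F4

The capo raises the open F♯3 by 3 semitones to A3; fretting 8 more gives F♯3 + 3 + 8 = F♯3 + 11 semitones = F4.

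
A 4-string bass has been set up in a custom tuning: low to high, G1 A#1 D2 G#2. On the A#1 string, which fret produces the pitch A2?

A2 is 11 semitones above the open A#1 (A#–B–C–C#–…–G–G#–A), so it sits at fret 11.

11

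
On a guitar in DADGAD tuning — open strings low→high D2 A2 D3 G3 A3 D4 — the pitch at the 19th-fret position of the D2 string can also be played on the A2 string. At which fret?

12

Fret 19 on D2 is MIDI 38 + 19 = 57 (A3). On the A2 string (open MIDI 45), that pitch is 57 − 45 = fret 12.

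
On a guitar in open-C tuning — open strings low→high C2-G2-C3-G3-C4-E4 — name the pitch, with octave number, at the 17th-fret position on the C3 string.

F4

The open C3 string plus 17 semitones: C–C#–D–D#–…–D#–E–F.
The walk passes from B into C once, so the octave number goes from 3 to 4.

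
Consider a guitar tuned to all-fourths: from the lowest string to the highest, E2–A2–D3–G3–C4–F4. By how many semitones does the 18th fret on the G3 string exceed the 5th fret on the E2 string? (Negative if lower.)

28 semitones

G3 at fret 18 → C♯5 (MIDI 73); E2 at fret 5 → A2 (MIDI 45).
73 − 45 = 28, so the two pitches are 28 semitones apart.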